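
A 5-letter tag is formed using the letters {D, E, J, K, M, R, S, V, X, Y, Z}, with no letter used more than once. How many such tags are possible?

Choose and order 5 of the 11 symbols: the first letter has 11 options, the next 10, and so on down to 7.
That product is 11 × 10 × 9 × 8 × 7 = 55440.

55440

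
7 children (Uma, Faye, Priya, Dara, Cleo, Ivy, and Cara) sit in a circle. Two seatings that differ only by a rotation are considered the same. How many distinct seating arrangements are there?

720

Around a circle, 7 distinct people have 7!/7 = (6)! = 720 rotationally distinct seatings.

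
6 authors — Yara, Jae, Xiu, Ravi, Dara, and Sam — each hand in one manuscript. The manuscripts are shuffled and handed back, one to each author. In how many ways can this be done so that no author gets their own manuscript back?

Let Aᵢ be the assignments in which author i gets their own manuscript. We want the size of the complement of A₁∪…∪A_6.
By inclusion–exclusion this is Σ_{j=0}^{6} (−1)^j C(6,j)·(6−j)!.
Computing: 720 − 720 + 360 − 120 + 30 − 6 + 1 = 265.

265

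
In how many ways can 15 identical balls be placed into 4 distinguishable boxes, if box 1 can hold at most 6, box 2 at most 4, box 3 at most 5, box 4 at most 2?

10

By stars and bars, unrestricted non-negative solutions to x_1+…+x_4 = 15 number C(15+3,3) = 816.
Subtract solutions that violate a single cap (substitute x_i' = x_i − (cap_i+1)): x_1 ≥ 7 gives C(11,3) = 165; x_2 ≥ 5 gives C(13,3) = 286; x_3 ≥ 6 gives C(12,3) = 220; x_4 ≥ 3 gives C(15,3) = 455. Together 1126.
Add back pairs where two caps are both exceeded: 20 + 10 + 56 + 35 + 120 + 84 = 325.
Subtract triples: 0 + 1 + 0 + 4 = 5.
By inclusion–exclusion the count is 816 − 1126 + 325 − 5 = 10.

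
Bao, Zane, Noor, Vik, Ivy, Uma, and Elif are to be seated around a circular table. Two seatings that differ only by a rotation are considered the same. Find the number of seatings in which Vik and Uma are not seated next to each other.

480

Without the restriction there are (6)! = 720 seatings.
Those with Vik next to Uma: fuse the pair into one unit and seat 6 units around a circle — 2·(5)! = 240.
Subtracting, 720 − 240 = 480.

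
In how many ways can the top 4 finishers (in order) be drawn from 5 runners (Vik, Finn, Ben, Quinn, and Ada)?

120

This is an ordered selection of 4 from 5: P(5,4).
That gives 5 × 4 × 3 × 2 = 120.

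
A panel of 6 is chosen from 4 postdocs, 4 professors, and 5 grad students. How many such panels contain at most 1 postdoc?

588

Split by how many postdocs are chosen (0 through 1).
Sum: C(4,0)·C(9,6) + C(4,1)·C(9,5) = 84 + 504 = 588.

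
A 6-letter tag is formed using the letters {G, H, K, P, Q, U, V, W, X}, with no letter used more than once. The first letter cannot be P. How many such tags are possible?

The first letter has 9−1 = 8 choices (anything except P).
The remaining 5 letters are filled from the other 8 symbols without repetition: 8 × 7 × 6 × 5 × 4 = 6720.
Total: 8 × 6720 = 53760.

53760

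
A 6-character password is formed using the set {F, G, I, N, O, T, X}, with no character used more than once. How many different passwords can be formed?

This is a permutation of 6 out of 7: P(7,6) = 7!/1!.
That product is 7 × 6 × 5 × 4 × 3 × 2 = 5040.

5040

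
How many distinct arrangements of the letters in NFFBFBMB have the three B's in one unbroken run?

Treat the 3 copies of B as a single block. The multiset to arrange is then {BBB, F, F, F, M, N}, 6 items in all.
That gives (6)!/(3!) = 120 arrangements.

120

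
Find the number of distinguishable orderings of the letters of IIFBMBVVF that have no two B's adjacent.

Total arrangements of IIFBMBVVF: 9!/(2!·2!·2!·2!) = 22680.
Arrangements with the B's together: treat BB as one letter, giving (8)!/(2!·2!·2!) = 5040.
Subtracting, 22680 − 5040 = 17640 arrangements keep the B's apart.

17640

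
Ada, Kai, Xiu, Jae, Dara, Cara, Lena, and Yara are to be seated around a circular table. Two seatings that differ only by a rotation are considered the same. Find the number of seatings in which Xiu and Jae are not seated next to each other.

3600

Without the restriction there are (7)! = 5040 seatings.
Those with Xiu next to Jae: fuse the pair into one unit and seat 7 units around a circle — 2·(6)! = 1440.
Subtracting, 5040 − 1440 = 3600.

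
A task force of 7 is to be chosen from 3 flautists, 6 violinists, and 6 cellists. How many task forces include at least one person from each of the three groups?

5571

With no constraint there are C(15,7) = 6435 possible selections.
Selections missing a whole group: no flautists → C(12,7) = 792; no violinists → C(9,7) = 36; no cellists → C(9,7) = 36.
Add back selections omitting two groups (i.e. drawn from a single group): C(3,7) + C(6,7) + C(6,7) = 0.
By inclusion–exclusion: 6435 − 864 + 0 = 5571.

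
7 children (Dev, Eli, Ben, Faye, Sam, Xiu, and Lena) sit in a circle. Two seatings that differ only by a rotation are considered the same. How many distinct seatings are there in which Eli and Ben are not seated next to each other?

All circular seatings of 7 people number (6)! = 720.
Those with Eli next to Ben: fuse the pair into one unit and seat 6 units around a circle — 2·(5)! = 240.
Subtracting, 720 − 240 = 480.

480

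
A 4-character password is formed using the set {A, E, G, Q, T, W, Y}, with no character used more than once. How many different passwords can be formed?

840

Choose and order 4 of the 7 symbols: the first character has 7 options, the next 6, then 5, 4.
7 × 6 × 5 × 4 = 840.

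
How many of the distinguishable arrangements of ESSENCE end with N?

60

Fix N in the last position and arrange the remaining 6 letters.
Those 6 letters have E appearing 3 times and S appearing twice, giving (6)!/(3!·2!) = 60.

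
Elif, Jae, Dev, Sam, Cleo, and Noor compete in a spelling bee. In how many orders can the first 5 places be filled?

720

There are 6 choices for 1st place, 5 for 2nd, and so on down to 2 for position 5.
That gives 6 × 5 × 4 × 3 × 2 = 720.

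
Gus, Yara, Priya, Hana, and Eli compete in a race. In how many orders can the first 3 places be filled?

This is an ordered selection of 3 from 5: P(5,3).
That gives 5 × 4 × 3 = 60.

60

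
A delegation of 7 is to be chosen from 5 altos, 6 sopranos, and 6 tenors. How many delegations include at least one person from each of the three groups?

Unrestricted: C(17,7) = 19448 ways to pick any 7 of the 17.
Subtract selections that omit an entire group: no altos → C(12,7) = 792; no sopranos → C(11,7) = 330; no tenors → C(11,7) = 330.
Add back selections omitting two groups (i.e. drawn from a single group): C(5,7) + C(6,7) + C(6,7) = 0.
By inclusion–exclusion: 19448 − 1452 + 0 = 17996.

17996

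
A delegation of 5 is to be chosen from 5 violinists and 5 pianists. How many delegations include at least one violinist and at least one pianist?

250

Unrestricted: C(10,5) = 252 ways to pick any 5 of the 10.
Selections missing a whole group: no violinists → C(5,5) = 1; no pianists → C(5,5) = 1.
Both groups omitted at once is impossible, so 252 − 2 = 250.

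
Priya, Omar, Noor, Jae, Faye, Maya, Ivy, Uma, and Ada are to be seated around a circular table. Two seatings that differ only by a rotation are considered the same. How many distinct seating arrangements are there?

40320

Fix one person's seat to break rotational symmetry; the remaining 8 people can be arranged in (8)! = 40320 ways.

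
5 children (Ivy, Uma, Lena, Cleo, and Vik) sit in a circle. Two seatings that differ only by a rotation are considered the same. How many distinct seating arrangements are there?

Around a circle, 5 distinct people have 5!/5 = (4)! = 24 rotationally distinct seatings.

24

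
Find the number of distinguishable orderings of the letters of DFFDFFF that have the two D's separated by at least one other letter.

15

Total arrangements of DFFDFFF: 7!/(5!·2!) = 21.
Arrangements with the D's together: treat DD as one letter, giving (6)!/(5!) = 6.
Hence 21 − 6 = 15.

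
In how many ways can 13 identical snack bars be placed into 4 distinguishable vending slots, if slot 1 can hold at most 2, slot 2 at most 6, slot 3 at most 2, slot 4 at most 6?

18

Ignoring the caps, the number of non-negative solutions to x_1+…+x_4 = 13 is C(16,3) = 560.
Subtract solutions that violate a single cap (substitute x_i' = x_i − (cap_i+1)): x_1 ≥ 3 gives C(13,3) = 286; x_2 ≥ 7 gives C(9,3) = 84; x_3 ≥ 3 gives C(13,3) = 286; x_4 ≥ 7 gives C(9,3) = 84. Together 740.
Add back pairs where two caps are both exceeded: 20 + 120 + 20 + 20 + 0 + 20 = 200.
Subtract triples: 1 + 0 + 1 + 0 = 2.
By inclusion–exclusion the count is 560 − 740 + 200 − 2 = 18.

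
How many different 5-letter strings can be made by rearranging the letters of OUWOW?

The 5 letters of OUWOW have repeats: O appearing twice and W appearing twice.
So there are 5! / (2!·2!) = 30 distinguishable arrangements.

30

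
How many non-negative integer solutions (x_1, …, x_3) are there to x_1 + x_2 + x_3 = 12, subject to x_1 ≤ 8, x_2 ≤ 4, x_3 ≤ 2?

6

Ignoring the caps, the number of non-negative solutions to x_1+…+x_3 = 12 is C(14,2) = 91.
Subtract solutions that violate a single cap (substitute x_i' = x_i − (cap_i+1)): x_1 ≥ 9 gives C(5,2) = 10; x_2 ≥ 5 gives C(9,2) = 36; x_3 ≥ 3 gives C(11,2) = 55. Together 101.
Add back pairs where two caps are both exceeded: 0 + 1 + 15 = 16.
By inclusion–exclusion the count is 91 − 101 + 16 = 6.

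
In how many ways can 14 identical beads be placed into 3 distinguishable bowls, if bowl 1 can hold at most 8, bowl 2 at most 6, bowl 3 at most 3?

Ignoring the caps, the number of non-negative solutions to x_1+…+x_3 = 14 is C(16,2) = 120.
Subtract solutions that violate a single cap (substitute x_i' = x_i − (cap_i+1)): x_1 ≥ 9 gives C(7,2) = 21; x_2 ≥ 7 gives C(9,2) = 36; x_3 ≥ 4 gives C(12,2) = 66. Together 123.
Add back pairs where two caps are both exceeded: 0 + 3 + 10 = 13.
By inclusion–exclusion the count is 120 − 123 + 13 = 10.

10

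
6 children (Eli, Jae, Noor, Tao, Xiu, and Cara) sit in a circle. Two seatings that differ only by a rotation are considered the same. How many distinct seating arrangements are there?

Fix one person's seat to break rotational symmetry; the remaining 5 people can be arranged in (5)! = 120 ways.

120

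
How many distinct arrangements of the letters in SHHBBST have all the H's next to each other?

Treat the 2 copies of H as a single block. The multiset to arrange is then {HH, B, B, S, S, T}, 6 items in all.
That gives (6)!/(2!·2!) = 180 arrangements.

180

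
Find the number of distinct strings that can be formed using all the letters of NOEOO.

20

NOEOO has 5 letters with O appearing 3 times.
Dividing 5! = 120 by 3! = 6 for the repeated letters gives 20.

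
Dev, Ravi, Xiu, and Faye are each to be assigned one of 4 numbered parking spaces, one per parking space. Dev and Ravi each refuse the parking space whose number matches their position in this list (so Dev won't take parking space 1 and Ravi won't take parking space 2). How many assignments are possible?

Let Aᵢ (for i ∈ {1, 2}) be the placements that put person i in their forbidden parking space. Any j of these fix j positions, leaving (4−j)! ways to fill the rest, and there are C(2,j) ways to pick which j.
By inclusion–exclusion, the number of valid placements is Σ_{j=0}^{2} (−1)^j C(2,j)·(4−j)!.
Computing: 24 − 12 + 2 = 14.

14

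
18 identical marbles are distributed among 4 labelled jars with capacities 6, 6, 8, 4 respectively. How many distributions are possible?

80

Ignoring the caps, the number of non-negative solutions to x_1+…+x_4 = 18 is C(21,3) = 1330.
Subtract solutions that violate a single cap (substitute x_i' = x_i − (cap_i+1)): x_1 ≥ 7 gives C(14,3) = 364; x_2 ≥ 7 gives C(14,3) = 364; x_3 ≥ 9 gives C(12,3) = 220; x_4 ≥ 5 gives C(16,3) = 560. Together 1508.
Add back pairs where two caps are both exceeded: 35 + 10 + 84 + 10 + 84 + 35 = 258.
By inclusion–exclusion the count is 1330 − 1508 + 258 = 80.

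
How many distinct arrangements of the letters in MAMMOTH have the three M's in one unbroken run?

Treat the 3 copies of M as a single block. The multiset to arrange is then {MMM, A, H, O, T}, 5 items in all.
All 5 items are distinct, so there are (5)! = 120 arrangements.

120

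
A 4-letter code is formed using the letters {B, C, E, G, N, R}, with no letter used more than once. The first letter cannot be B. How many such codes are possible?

300

The first letter has 6−1 = 5 choices (anything except B).
The remaining 3 letters are filled from the other 5 symbols without repetition: 5 × 4 × 3 = 60.
Total: 5 × 60 = 300.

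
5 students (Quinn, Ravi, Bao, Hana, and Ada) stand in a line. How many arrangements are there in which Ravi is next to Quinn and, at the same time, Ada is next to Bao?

24

Treat {Ravi,Quinn} as one block (2 orders) and {Ada,Bao} as another (2 orders).
That leaves 3 units to arrange: 2 × 2 × 3! = 4 × 6 = 24.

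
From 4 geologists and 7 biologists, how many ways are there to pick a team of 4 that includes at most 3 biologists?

295

Split by how many biologists are chosen (0 through 3).
Sum: C(7,0)·C(4,4) + C(7,1)·C(4,3) + C(7,2)·C(4,2) + C(7,3)·C(4,1) = 1 + 28 + 126 + 140 = 295.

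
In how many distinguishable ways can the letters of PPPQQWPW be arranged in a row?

420

PPPQQWPW has 8 letters with P appearing 4 times, Q appearing twice, and W appearing twice.
So there are 8! / (4!·2!·2!) = 420 distinguishable arrangements.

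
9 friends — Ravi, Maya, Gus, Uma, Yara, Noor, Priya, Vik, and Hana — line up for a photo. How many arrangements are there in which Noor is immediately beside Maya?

80640

Treat {Noor, Maya} as a single unit. There are 8 units to order, and the pair itself can be ordered 2 ways.
That gives 2 × 8! = 2 × 40320 = 80640.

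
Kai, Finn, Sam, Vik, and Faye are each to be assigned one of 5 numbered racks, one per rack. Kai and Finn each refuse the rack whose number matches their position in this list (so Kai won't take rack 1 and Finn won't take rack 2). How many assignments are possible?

78

Let Aᵢ (for i ∈ {1, 2}) be the placements that put person i in their forbidden rack. Any j of these fix j positions, leaving (5−j)! ways to fill the rest, and there are C(2,j) ways to pick which j.
By inclusion–exclusion, the number of valid placements is Σ_{j=0}^{2} (−1)^j C(2,j)·(5−j)!.
Computing: 120 − 48 + 6 = 78.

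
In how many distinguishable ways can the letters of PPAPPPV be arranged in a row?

PPAPPPV has 7 letters with P appearing 5 times.
The number of distinct arrangements is 7!/(5!) = 5040/120 = 42.

42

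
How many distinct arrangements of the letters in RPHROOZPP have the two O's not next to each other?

11760

There are 9!/(3!·2!·2!) = 15120 arrangements of RPHROOZPP in total.
If the two O's are adjacent, glue them into one block, leaving 8 items to arrange: (8)!/(3!·2!) = 3360 ways.
Subtracting, 15120 − 3360 = 11760 arrangements keep the O's apart.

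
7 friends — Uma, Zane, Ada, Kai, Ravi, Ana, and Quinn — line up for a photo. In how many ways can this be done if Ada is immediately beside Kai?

1440

Place the 5 others and the Ada-Kai pair as 6 objects in a line; the pair has 2 internal arrangements.
So the count is 2·(6)! = 1440.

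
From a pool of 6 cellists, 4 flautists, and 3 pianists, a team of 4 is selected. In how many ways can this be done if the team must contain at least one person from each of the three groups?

360

Total 4-person selections from all 13: C(13,4) = 715.
Subtract selections that omit an entire group: no cellists → C(7,4) = 35; no flautists → C(9,4) = 126; no pianists → C(10,4) = 210.
Add back selections omitting two groups (i.e. drawn from a single group): C(6,4) + C(4,4) + C(3,4) = 16.
By inclusion–exclusion: 715 − 371 + 16 = 360.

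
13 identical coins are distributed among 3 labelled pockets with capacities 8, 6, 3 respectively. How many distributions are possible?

14

By stars and bars, unrestricted non-negative solutions to x_1+…+x_3 = 13 number C(13+2,2) = 105.
Subtract solutions that violate a single cap (substitute x_i' = x_i − (cap_i+1)): x_1 ≥ 9 gives C(6,2) = 15; x_2 ≥ 7 gives C(8,2) = 28; x_3 ≥ 4 gives C(11,2) = 55. Together 98.
Add back pairs where two caps are both exceeded: 0 + 1 + 6 = 7.
By inclusion–exclusion the count is 105 − 98 + 7 = 14.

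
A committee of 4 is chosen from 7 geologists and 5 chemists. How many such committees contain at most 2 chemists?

420

Split by how many chemists are chosen (0 through 2).
Sum: C(5,0)·C(7,4) + C(5,1)·C(7,3) + C(5,2)·C(7,2) = 35 + 175 + 210 = 420.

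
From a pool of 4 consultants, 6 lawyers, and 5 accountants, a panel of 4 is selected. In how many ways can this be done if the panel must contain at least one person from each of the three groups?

With no constraint there are C(15,4) = 1365 possible selections.
Selections missing a whole group: no consultants → C(11,4) = 330; no lawyers → C(9,4) = 126; no accountants → C(10,4) = 210.
Add back selections omitting two groups (i.e. drawn from a single group): C(4,4) + C(6,4) + C(5,4) = 21.
By inclusion–exclusion: 1365 − 666 + 21 = 720.

720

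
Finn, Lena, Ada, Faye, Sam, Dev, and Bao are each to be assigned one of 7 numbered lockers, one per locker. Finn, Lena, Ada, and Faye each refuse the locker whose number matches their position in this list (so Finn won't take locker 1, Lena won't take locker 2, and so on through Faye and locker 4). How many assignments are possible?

2790

Let Aᵢ (for 1 ≤ i ≤ 4) be the placements that put person i in their forbidden locker. Any j of these fix j positions, leaving (7−j)! ways to fill the rest, and there are C(4,j) ways to pick which j.
By inclusion–exclusion, the number of valid placements is Σ_{j=0}^{4} (−1)^j C(4,j)·(7−j)!.
Computing: 5040 − 2880 + 720 − 96 + 6 = 2790.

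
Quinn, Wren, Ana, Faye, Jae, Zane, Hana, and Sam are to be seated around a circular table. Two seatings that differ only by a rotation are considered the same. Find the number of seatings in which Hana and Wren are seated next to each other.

Glue Hana and Wren into a block (2 internal orders). Seating 7 units around a circle gives (6)! arrangements.
So 2 × (6)! = 2 × 720 = 1440.

1440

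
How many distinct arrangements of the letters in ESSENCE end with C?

60

Fix C in the last position and arrange the remaining 6 letters.
Those 6 letters have E appearing 3 times and S appearing twice, giving (6)!/(3!·2!) = 60.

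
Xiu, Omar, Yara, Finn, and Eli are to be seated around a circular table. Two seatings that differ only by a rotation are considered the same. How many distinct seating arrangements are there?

Fix one person's seat to break rotational symmetry; the remaining 4 people can be arranged in (4)! = 24 ways.

24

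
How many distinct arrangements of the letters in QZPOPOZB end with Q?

630

Fix Q in the last position and arrange the remaining 7 letters.
Those 7 letters have O appearing twice, P appearing twice, and Z appearing twice, giving (7)!/(2!·2!·2!) = 630.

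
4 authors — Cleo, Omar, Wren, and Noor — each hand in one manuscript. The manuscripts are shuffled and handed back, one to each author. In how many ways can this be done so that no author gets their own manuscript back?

9

This is the derangement count D_4: permutations of 4 items with no fixed point.
By inclusion–exclusion this is Σ_{j=0}^{4} (−1)^j C(4,j)·(4−j)!.
Computing: 24 − 24 + 12 − 4 + 1 = 9.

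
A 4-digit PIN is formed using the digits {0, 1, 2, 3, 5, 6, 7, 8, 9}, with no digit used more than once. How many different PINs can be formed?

3024

Choose and order 4 of the 9 symbols: the first digit has 9 options, the next 8, then 7, 6.
9 × 8 × 7 × 6 = 3024.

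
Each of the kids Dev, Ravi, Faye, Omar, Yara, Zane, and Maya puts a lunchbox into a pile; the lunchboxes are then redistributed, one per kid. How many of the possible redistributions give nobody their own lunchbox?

1854

Let Aᵢ be the assignments in which kid i gets their own lunchbox. We want the size of the complement of A₁∪…∪A_7.
By inclusion–exclusion this is Σ_{j=0}^{7} (−1)^j C(7,j)·(7−j)!.
Computing: 5040 − 5040 + 2520 − 840 + 210 − 42 + 7 − 1 = 1854.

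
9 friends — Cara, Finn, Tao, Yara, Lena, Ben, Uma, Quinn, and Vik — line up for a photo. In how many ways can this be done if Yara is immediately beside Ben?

80640

Place the 7 others and the Yara-Ben pair as 8 objects in a line; the pair has 2 internal arrangements.
That gives 2 × 8! = 2 × 40320 = 80640.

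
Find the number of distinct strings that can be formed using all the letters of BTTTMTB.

BTTTMTB has 7 letters with B appearing twice and T appearing 4 times.
The number of distinct arrangements is 7!/(4!·2!) = 5040/48 = 105.

105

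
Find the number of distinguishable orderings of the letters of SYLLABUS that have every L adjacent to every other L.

2520

Treat the 2 copies of L as a single block. The multiset to arrange is then {LL, A, B, S, S, U, Y}, 7 items in all.
That gives (7)!/(2!) = 2520 arrangements.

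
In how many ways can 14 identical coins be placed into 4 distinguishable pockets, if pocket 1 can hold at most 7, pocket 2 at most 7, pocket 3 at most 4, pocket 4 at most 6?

190

Ignoring the caps, the number of non-negative solutions to x_1+…+x_4 = 14 is C(17,3) = 680.
Subtract solutions that violate a single cap (substitute x_i' = x_i − (cap_i+1)): x_1 ≥ 8 gives C(9,3) = 84; x_2 ≥ 8 gives C(9,3) = 84; x_3 ≥ 5 gives C(12,3) = 220; x_4 ≥ 7 gives C(10,3) = 120. Together 508.
Add back pairs where two caps are both exceeded: 0 + 4 + 0 + 4 + 0 + 10 = 18.
By inclusion–exclusion the count is 680 − 508 + 18 = 190.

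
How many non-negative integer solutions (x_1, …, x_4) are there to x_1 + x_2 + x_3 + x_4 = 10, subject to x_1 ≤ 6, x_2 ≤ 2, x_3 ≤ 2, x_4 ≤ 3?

Without the upper bounds there are C(13,3) = 286 ways to split 10 among 4 variables.
Subtract solutions that violate a single cap (substitute x_i' = x_i − (cap_i+1)): x_1 ≥ 7 gives C(6,3) = 20; x_2 ≥ 3 gives C(10,3) = 120; x_3 ≥ 3 gives C(10,3) = 120; x_4 ≥ 4 gives C(9,3) = 84. Together 344.
Add back pairs where two caps are both exceeded: 1 + 1 + 0 + 35 + 20 + 20 = 77.
Subtract triples: 0 + 0 + 0 + 1 = 1.
By inclusion–exclusion the count is 286 − 344 + 77 − 1 = 18.

18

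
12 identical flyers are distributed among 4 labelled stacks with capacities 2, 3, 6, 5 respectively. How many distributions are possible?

30

Without the upper bounds there are C(15,3) = 455 ways to split 12 among 4 stacks.
Subtract solutions that violate a single cap (substitute x_i' = x_i − (cap_i+1)): x_1 ≥ 3 gives C(12,3) = 220; x_2 ≥ 4 gives C(11,3) = 165; x_3 ≥ 7 gives C(8,3) = 56; x_4 ≥ 6 gives C(9,3) = 84. Together 525.
Add back pairs where two caps are both exceeded: 56 + 10 + 20 + 4 + 10 + 0 = 100.
By inclusion–exclusion the count is 455 − 525 + 100 = 30.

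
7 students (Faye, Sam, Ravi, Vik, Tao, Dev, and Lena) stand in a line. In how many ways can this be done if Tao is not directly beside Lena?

3600

There are 7! = 5040 arrangements in all. If Tao and Lena are adjacent, merging them into one block gives 2·(6)! = 1440 arrangements.
So 5040 − 1440 = 3600 arrangements keep them apart.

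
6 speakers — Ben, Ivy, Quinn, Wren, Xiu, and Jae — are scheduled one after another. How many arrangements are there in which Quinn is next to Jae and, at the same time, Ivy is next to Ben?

Treat {Quinn,Jae} as one block (2 orders) and {Ivy,Ben} as another (2 orders).
That leaves 4 units to arrange: 2 × 2 × 4! = 4 × 24 = 96.

96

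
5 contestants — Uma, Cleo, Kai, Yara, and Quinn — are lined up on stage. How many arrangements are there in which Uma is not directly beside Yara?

72

Of the 5! = 120 arrangements, those with Uma and Yara adjacent number 2 × 4! = 48 (treat the pair as a block with 2 internal orders).
Complementary counting: 120 − 48 = 72.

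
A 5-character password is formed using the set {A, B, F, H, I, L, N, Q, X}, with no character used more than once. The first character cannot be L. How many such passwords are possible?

The first character has 9−1 = 8 choices (anything except L).
The remaining 4 characters are filled from the other 8 symbols without repetition: 8 × 7 × 6 × 5 = 1680.
Total: 8 × 1680 = 13440.

13440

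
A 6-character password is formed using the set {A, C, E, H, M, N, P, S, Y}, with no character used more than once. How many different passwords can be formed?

Choose and order 6 of the 9 symbols: the first character has 9 options, the next 8, and so on down to 4.
That product is 9 × 8 × 7 × 6 × 5 × 4 = 60480.

60480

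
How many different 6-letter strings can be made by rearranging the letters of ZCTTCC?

60

The 6 letters of ZCTTCC have repeats: C appearing 3 times and T appearing twice.
The number of distinct arrangements is 6!/(3!·2!) = 720/12 = 60.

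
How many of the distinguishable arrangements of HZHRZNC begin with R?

180

Fix R in the first position and arrange the remaining 6 letters.
Those 6 letters have H appearing twice and Z appearing twice, giving (6)!/(2!·2!) = 180.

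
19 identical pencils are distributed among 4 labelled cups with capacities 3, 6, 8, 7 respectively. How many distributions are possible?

52

By stars and bars, unrestricted non-negative solutions to x_1+…+x_4 = 19 number C(19+3,3) = 1540.
Subtract solutions that violate a single cap (substitute x_i' = x_i − (cap_i+1)): x_1 ≥ 4 gives C(18,3) = 816; x_2 ≥ 7 gives C(15,3) = 455; x_3 ≥ 9 gives C(13,3) = 286; x_4 ≥ 8 gives C(14,3) = 364. Together 1921.
Add back pairs where two caps are both exceeded: 165 + 84 + 120 + 20 + 35 + 10 = 434.
Subtract triples: 0 + 1 + 0 + 0 = 1.
By inclusion–exclusion the count is 1540 − 1921 + 434 − 1 = 52.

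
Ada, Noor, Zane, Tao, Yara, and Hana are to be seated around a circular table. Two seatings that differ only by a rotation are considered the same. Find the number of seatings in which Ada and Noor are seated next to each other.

Glue Ada and Noor into a block (2 internal orders). Seating 5 units around a circle gives (4)! arrangements.
So 2 × (4)! = 2 × 24 = 48.

48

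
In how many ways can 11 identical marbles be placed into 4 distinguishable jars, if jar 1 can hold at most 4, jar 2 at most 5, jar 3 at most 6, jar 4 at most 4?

By stars and bars, unrestricted non-negative solutions to x_1+…+x_4 = 11 number C(11+3,3) = 364.
Subtract solutions that violate a single cap (substitute x_i' = x_i − (cap_i+1)): x_1 ≥ 5 gives C(9,3) = 84; x_2 ≥ 6 gives C(8,3) = 56; x_3 ≥ 7 gives C(7,3) = 35; x_4 ≥ 5 gives C(9,3) = 84. Together 259.
Add back pairs where two caps are both exceeded: 1 + 0 + 4 + 0 + 1 + 0 = 6.
By inclusion–exclusion the count is 364 − 259 + 6 = 111.

111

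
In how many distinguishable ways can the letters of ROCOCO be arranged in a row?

60

Letter multiplicities in ROCOCO: C×2, O×3, R×1.
The number of distinct arrangements is 6!/(3!·2!) = 720/12 = 60.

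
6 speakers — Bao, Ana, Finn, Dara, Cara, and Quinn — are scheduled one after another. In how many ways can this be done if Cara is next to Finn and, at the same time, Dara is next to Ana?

96

Treat {Cara,Finn} as one block (2 orders) and {Dara,Ana} as another (2 orders).
That leaves 4 units to arrange: 2 × 2 × 4! = 4 × 24 = 96.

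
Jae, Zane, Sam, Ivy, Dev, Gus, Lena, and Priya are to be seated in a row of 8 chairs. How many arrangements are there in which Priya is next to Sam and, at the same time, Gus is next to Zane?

2880

Treat {Priya,Sam} as one block (2 orders) and {Gus,Zane} as another (2 orders).
That leaves 6 units to arrange: 2 × 2 × 6! = 4 × 720 = 2880.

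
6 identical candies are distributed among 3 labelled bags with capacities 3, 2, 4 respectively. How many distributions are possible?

Ignoring the caps, the number of non-negative solutions to x_1+…+x_3 = 6 is C(8,2) = 28.
Subtract solutions that violate a single cap (substitute x_i' = x_i − (cap_i+1)): x_1 ≥ 4 gives C(4,2) = 6; x_2 ≥ 3 gives C(5,2) = 10; x_3 ≥ 5 gives C(3,2) = 3. Together 19.
No two caps can be exceeded simultaneously, so the pair terms are all 0.
By inclusion–exclusion the count is 28 − 19 + 0 = 9.

9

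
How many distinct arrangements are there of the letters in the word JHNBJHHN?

1680

Letter multiplicities in JHNBJHHN: B×1, H×3, J×2, N×2.
Dividing 8! = 40320 by 3!·2!·2! = 24 for the repeated letters gives 1680.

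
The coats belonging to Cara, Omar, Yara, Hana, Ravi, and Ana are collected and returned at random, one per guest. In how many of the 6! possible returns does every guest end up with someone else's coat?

Count assignments avoiding every fixed point. For any j of the 6 guests fixed to their own coat, the other 6−j can be arranged in (6−j)! ways.
By inclusion–exclusion this is Σ_{j=0}^{6} (−1)^j C(6,j)·(6−j)!.
Computing: 720 − 720 + 360 − 120 + 30 − 6 + 1 = 265.

265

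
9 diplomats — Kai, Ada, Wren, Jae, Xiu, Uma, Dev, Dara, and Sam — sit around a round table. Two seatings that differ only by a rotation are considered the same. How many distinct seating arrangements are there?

Around a circle, 9 distinct people have 9!/9 = (8)! = 40320 rotationally distinct seatings.

40320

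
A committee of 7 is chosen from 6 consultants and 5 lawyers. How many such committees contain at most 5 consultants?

Split by how many consultants are chosen (0 through 5).
Sum: C(6,0)·C(5,7) + C(6,1)·C(5,6) + C(6,2)·C(5,5) + C(6,3)·C(5,4) + C(6,4)·C(5,3) + C(6,5)·C(5,2) = 0 + 0 + 15 + 100 + 150 + 60 = 325.

325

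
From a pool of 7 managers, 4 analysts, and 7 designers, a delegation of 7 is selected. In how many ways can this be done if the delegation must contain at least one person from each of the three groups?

Unrestricted: C(18,7) = 31824 ways to pick any 7 of the 18.
Subtract selections that omit an entire group: no managers → C(11,7) = 330; no analysts → C(14,7) = 3432; no designers → C(11,7) = 330.
Add back selections omitting two groups (i.e. drawn from a single group): C(7,7) + C(4,7) + C(7,7) = 2.
By inclusion–exclusion: 31824 − 4092 + 2 = 27734.

27734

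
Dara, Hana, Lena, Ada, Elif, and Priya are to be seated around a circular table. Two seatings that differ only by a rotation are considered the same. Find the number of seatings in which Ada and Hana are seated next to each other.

48

Glue Ada and Hana into a block (2 internal orders). Seating 5 units around a circle gives (4)! arrangements.
So 2 × (4)! = 2 × 24 = 48.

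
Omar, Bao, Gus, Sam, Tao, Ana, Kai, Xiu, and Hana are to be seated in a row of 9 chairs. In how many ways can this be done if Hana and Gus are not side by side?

282240

Of the 9! = 362880 arrangements, those with Hana and Gus adjacent number 2 × 8! = 80640 (treat the pair as a block with 2 internal orders).
Complementary counting: 362880 − 80640 = 282240.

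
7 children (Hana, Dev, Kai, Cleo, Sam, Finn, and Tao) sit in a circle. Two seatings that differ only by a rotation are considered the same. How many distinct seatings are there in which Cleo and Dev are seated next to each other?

Treat {Cleo, Dev} as one unit (2 internal orders) and seat the resulting 6 units around the table: (5)! circular arrangements.
So 2 × (5)! = 2 × 120 = 240.

240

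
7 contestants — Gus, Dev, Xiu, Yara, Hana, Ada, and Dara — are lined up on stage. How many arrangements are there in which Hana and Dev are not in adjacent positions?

3600

Of the 7! = 5040 arrangements, those with Hana and Dev adjacent number 2 × 6! = 1440 (treat the pair as a block with 2 internal orders).
So 5040 − 1440 = 3600 arrangements keep them apart.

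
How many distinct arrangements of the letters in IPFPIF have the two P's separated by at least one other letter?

There are 6!/(2!·2!·2!) = 90 arrangements of IPFPIF in total.
Arrangements with the P's together: treat PP as one letter, giving (5)!/(2!·2!) = 30.
Subtracting, 90 − 30 = 60 arrangements keep the P's apart.

60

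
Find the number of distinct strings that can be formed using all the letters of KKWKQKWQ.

KKWKQKWQ has 8 letters with K appearing 4 times, Q appearing twice, and W appearing twice.
Dividing 8! = 40320 by 4!·2!·2! = 96 for the repeated letters gives 420.

420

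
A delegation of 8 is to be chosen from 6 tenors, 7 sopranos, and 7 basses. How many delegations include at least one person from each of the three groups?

With no constraint there are C(20,8) = 125970 possible selections.
Selections missing a whole group: no tenors → C(14,8) = 3003; no sopranos → C(13,8) = 1287; no basses → C(13,8) = 1287.
Add back selections omitting two groups (i.e. drawn from a single group): C(6,8) + C(7,8) + C(7,8) = 0.
By inclusion–exclusion: 125970 − 5577 + 0 = 120393.

120393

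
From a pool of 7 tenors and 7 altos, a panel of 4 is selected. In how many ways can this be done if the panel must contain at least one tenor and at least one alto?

931

Unrestricted: C(14,4) = 1001 ways to pick any 4 of the 14.
Subtract selections that omit an entire group: no tenors → C(7,4) = 35; no altos → C(7,4) = 35.
Both groups omitted at once is impossible, so 1001 − 70 = 931.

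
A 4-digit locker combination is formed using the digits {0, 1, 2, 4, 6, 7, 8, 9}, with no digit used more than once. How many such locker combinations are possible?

1680

This is a permutation of 4 out of 8: P(8,4) = 8!/4!.
That product is 8 × 7 × 6 × 5 = 1680.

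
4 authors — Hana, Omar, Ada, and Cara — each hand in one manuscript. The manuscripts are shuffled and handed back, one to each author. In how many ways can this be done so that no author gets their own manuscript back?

This is the derangement count D_4: permutations of 4 items with no fixed point.
By inclusion–exclusion this is Σ_{j=0}^{4} (−1)^j C(4,j)·(4−j)!.
Computing: 24 − 24 + 12 − 4 + 1 = 9.

9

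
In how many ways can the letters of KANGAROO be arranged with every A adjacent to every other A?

Treat the 2 copies of A as a single block. The multiset to arrange is then {AA, G, K, N, O, O, R}, 7 items in all.
That gives (7)!/(2!) = 2520 arrangements.

2520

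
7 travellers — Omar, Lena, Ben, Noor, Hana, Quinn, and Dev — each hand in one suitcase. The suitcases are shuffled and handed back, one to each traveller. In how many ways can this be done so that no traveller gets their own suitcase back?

1854

Let Aᵢ be the assignments in which traveller i gets their own suitcase. We want the size of the complement of A₁∪…∪A_7.
By inclusion–exclusion this is Σ_{j=0}^{7} (−1)^j C(7,j)·(7−j)!.
Computing: 5040 − 5040 + 2520 − 840 + 210 − 42 + 7 − 1 = 1854.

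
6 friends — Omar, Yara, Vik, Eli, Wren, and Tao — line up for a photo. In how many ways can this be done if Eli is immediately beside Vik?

Glue Eli and Vik into one block (2 internal orders), leaving 5 units to arrange in a row.
So the count is 2·(5)! = 240.

240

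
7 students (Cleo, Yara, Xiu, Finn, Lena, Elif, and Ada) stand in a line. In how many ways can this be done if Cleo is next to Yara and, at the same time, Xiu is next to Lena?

Treat {Cleo,Yara} as one block (2 orders) and {Xiu,Lena} as another (2 orders).
That leaves 5 units to arrange: 2 × 2 × 5! = 4 × 120 = 480.

480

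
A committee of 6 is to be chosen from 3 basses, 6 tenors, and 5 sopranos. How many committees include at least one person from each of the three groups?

2430

Total 6-person selections from all 14: C(14,6) = 3003.
Subtract selections that omit an entire group: no basses → C(11,6) = 462; no tenors → C(8,6) = 28; no sopranos → C(9,6) = 84.
Add back selections omitting two groups (i.e. drawn from a single group): C(3,6) + C(6,6) + C(5,6) = 1.
By inclusion–exclusion: 3003 − 574 + 1 = 2430.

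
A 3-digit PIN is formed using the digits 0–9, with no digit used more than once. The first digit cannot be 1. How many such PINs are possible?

648

The first digit has 10−1 = 9 choices (anything except 1).
The remaining 2 digits are filled from the other 9 symbols without repetition: 9 × 8 = 72.
Total: 9 × 72 = 648.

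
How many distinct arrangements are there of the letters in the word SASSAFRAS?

SASSAFRAS has 9 letters with A appearing 3 times and S appearing 4 times.
Dividing 9! = 362880 by 4!·3! = 144 for the repeated letters gives 2520.

2520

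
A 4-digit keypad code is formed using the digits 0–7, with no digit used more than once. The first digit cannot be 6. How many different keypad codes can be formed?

The first digit has 8−1 = 7 choices (anything except 6).
The remaining 3 digits are filled from the other 7 symbols without repetition: 7 × 6 × 5 = 210.
Total: 7 × 210 = 1470.

1470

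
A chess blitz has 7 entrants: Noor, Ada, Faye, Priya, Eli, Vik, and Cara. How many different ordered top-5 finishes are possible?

There are 7 choices for 1st place, 6 for 2nd, and so on down to 3 for position 5.
That gives 7 × 6 × 5 × 4 × 3 = 2520.

2520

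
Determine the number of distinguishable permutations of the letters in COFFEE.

180

Letter multiplicities in COFFEE: C×1, E×2, F×2, O×1.
Dividing 6! = 720 by 2!·2! = 4 for the repeated letters gives 180.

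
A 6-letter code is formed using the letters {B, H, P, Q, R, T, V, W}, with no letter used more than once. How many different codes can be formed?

With no repetition, fill the 6 letters in order: 8 choices, then 7, down to 3.
8 × 7 × 6 × 5 × 4 × 3 = 20160.

20160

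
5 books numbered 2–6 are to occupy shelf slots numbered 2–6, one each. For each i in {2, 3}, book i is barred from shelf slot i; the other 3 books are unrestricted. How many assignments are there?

Let Aᵢ (for i ∈ {2, 3}) be the placements that put book i in its forbidden shelf slot. Any j of these fix j positions, leaving (5−j)! ways to fill the rest, and there are C(2,j) ways to pick which j.
By inclusion–exclusion, the number of valid placements is Σ_{j=0}^{2} (−1)^j C(2,j)·(5−j)!.
Computing: 120 − 48 + 6 = 78.

78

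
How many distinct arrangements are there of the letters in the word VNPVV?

20

VNPVV has 5 letters with V appearing 3 times.
The number of distinct arrangements is 5!/(3!) = 120/6 = 20.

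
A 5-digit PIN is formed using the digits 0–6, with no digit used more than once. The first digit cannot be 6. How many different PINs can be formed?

The first digit has 7−1 = 6 choices (anything except 6).
The remaining 4 digits are filled from the other 6 symbols without repetition: 6 × 5 × 4 × 3 = 360.
Total: 6 × 360 = 2160.

2160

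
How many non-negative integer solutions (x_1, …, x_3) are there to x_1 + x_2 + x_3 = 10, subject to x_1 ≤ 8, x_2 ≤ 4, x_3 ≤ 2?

By stars and bars, unrestricted non-negative solutions to x_1+…+x_3 = 10 number C(10+2,2) = 66.
Subtract solutions that violate a single cap (substitute x_i' = x_i − (cap_i+1)): x_1 ≥ 9 gives C(3,2) = 3; x_2 ≥ 5 gives C(7,2) = 21; x_3 ≥ 3 gives C(9,2) = 36. Together 60.
Add back pairs where two caps are both exceeded: 0 + 0 + 6 = 6.
By inclusion–exclusion the count is 66 − 60 + 6 = 12.

12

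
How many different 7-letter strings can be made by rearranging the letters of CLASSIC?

1260

The 7 letters of CLASSIC have repeats: C appearing twice and S appearing twice.
The number of distinct arrangements is 7!/(2!·2!) = 5040/4 = 1260.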